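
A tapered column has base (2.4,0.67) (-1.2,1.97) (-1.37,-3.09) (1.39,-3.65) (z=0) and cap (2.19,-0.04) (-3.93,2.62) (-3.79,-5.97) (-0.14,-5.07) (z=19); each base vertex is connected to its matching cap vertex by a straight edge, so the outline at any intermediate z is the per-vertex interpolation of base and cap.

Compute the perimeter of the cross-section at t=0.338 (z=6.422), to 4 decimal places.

Cross-section at t=0.338: each vertex is (1-t)·p0[i] + t·p1[i].
  v1: (1-0.338)·(2.4,0.67) + 0.338·(2.19,-0.04) = (2.3290,0.4300)
  v2: (1-0.338)·(-1.2,1.97) + 0.338·(-3.93,2.62) = (-2.1227,2.1897)
  v3: (1-0.338)·(-1.37,-3.09) + 0.338·(-3.79,-5.97) = (-2.1880,-4.0634)
  v4: (1-0.338)·(1.39,-3.65) + 0.338·(-0.14,-5.07) = (0.8729,-4.1300)
Perimeter = Σ |v_{i+1} − v_i|:
  edge 1→2: √(-4.4518² + 1.7597²) = 4.7869 (running 4.7869)
  edge 2→3: √(-0.0652² + -6.2531²) = 6.2535 (running 11.0404)
  edge 3→4: √(3.0608² + -0.0665²) = 3.0615 (running 14.1019)
  edge 4→1: √(1.4562² + 4.5600²) = 4.7868 (running 18.8888)
Perimeter = 18.8888

Perimeter at t=0.338: 18.8888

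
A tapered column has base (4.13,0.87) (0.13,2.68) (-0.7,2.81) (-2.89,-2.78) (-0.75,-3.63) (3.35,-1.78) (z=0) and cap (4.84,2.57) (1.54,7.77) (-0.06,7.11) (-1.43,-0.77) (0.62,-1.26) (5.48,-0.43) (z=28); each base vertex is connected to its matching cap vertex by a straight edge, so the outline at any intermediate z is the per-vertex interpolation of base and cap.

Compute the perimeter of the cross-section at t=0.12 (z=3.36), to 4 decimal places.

Perimeter at t=0.12: 21.2200

Cross-section at t=0.12: each vertex is (1-t)·p0[i] + t·p1[i].
  v1: (1-0.12)·(4.13,0.87) + 0.12·(4.84,2.57) = (4.2152,1.0740)
  v2: (1-0.12)·(0.13,2.68) + 0.12·(1.54,7.77) = (0.2992,3.2908)
  v3: (1-0.12)·(-0.7,2.81) + 0.12·(-0.06,7.11) = (-0.6232,3.3260)
  v4: (1-0.12)·(-2.89,-2.78) + 0.12·(-1.43,-0.77) = (-2.7148,-2.5388)
  v5: (1-0.12)·(-0.75,-3.63) + 0.12·(0.62,-1.26) = (-0.5856,-3.3456)
  v6: (1-0.12)·(3.35,-1.78) + 0.12·(5.48,-0.43) = (3.6056,-1.6180)
Perimeter = Σ |v_{i+1} − v_i|:
  edge 1→2: √(-3.9160² + 2.2168²) = 4.4999 (running 4.4999)
  edge 2→3: √(-0.9224² + 0.0352²) = 0.9231 (running 5.4230)
  edge 3→4: √(-2.0916² + -5.8648²) = 6.2266 (running 11.6496)
  edge 4→5: √(2.1292² + -0.8068²) = 2.2769 (running 13.9265)
  edge 5→6: √(4.1912² + 1.7276²) = 4.5333 (running 18.4598)
  edge 6→1: √(0.6096² + 2.6920²) = 2.7602 (running 21.2200)
Perimeter = 21.2200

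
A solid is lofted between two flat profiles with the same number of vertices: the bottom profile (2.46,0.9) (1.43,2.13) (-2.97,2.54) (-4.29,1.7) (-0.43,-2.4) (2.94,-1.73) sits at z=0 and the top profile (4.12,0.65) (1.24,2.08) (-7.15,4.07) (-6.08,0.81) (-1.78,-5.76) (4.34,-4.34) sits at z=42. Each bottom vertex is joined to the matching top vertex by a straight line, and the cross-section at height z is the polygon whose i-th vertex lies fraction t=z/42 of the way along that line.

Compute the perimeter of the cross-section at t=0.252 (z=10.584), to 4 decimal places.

Perimeter at t=0.252: 22.6267

Cross-section at t=0.252: each vertex is (1-t)·p0[i] + t·p1[i].
  v1: (1-0.252)·(2.46,0.9) + 0.252·(4.12,0.65) = (2.8783,0.8370)
  v2: (1-0.252)·(1.43,2.13) + 0.252·(1.24,2.08) = (1.3821,2.1174)
  v3: (1-0.252)·(-2.97,2.54) + 0.252·(-7.15,4.07) = (-4.0234,2.9256)
  v4: (1-0.252)·(-4.29,1.7) + 0.252·(-6.08,0.81) = (-4.7411,1.4757)
  v5: (1-0.252)·(-0.43,-2.4) + 0.252·(-1.78,-5.76) = (-0.7702,-3.2467)
  v6: (1-0.252)·(2.94,-1.73) + 0.252·(4.34,-4.34) = (3.2928,-2.3877)
Perimeter = Σ |v_{i+1} − v_i|:
  edge 1→2: √(-1.4962² + 1.2804²) = 1.9693 (running 1.9693)
  edge 2→3: √(-5.4055² + 0.8082²) = 5.4656 (running 7.4348)
  edge 3→4: √(-0.7177² + -1.4498²) = 1.6178 (running 9.0526)
  edge 4→5: √(3.9709² + -4.7224²) = 6.1700 (running 15.2226)
  edge 5→6: √(4.0630² + 0.8590²) = 4.1528 (running 19.3754)
  edge 6→1: √(-0.4145² + 3.2247²) = 3.2512 (running 22.6267)
Perimeter = 22.6267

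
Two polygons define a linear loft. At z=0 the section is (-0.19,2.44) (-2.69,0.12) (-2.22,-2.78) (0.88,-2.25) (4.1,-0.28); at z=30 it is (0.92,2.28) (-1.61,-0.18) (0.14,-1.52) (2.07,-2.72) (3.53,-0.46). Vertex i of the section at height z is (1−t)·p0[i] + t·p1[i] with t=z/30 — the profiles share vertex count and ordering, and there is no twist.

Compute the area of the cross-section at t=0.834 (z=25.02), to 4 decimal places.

Cross-section at t=0.834: each vertex is (1-t)·p0[i] + t·p1[i].
  v1: (1-0.834)·(-0.19,2.44) + 0.834·(0.92,2.28) = (0.7357,2.3066)
  v2: (1-0.834)·(-2.69,0.12) + 0.834·(-1.61,-0.18) = (-1.7893,-0.1302)
  v3: (1-0.834)·(-2.22,-2.78) + 0.834·(0.14,-1.52) = (-0.2518,-1.7292)
  v4: (1-0.834)·(0.88,-2.25) + 0.834·(2.07,-2.72) = (1.8725,-2.6420)
  v5: (1-0.834)·(4.1,-0.28) + 0.834·(3.53,-0.46) = (3.6246,-0.4301)
Shoelace sum Σ(x_i·y_{i+1} − x_{i+1}·y_i):
  i=1: 0.7357·-0.1302 − -1.7893·2.3066 = +4.0313 (running +4.0313)
  i=2: -1.7893·-1.7292 − -0.2518·-0.1302 = +3.0612 (running +7.0925)
  i=3: -0.2518·-2.6420 − 1.8725·-1.7292 = +3.9029 (running +10.9954)
  i=4: 1.8725·-0.4301 − 3.6246·-2.6420 = +8.7708 (running +19.7662)
  i=5: 3.6246·2.3066 − 0.7357·-0.4301 = +8.6769 (running +28.4430)
Area = |Σ|/2 = |28.4430|/2 = 14.2215

Area at t=0.834: 14.2215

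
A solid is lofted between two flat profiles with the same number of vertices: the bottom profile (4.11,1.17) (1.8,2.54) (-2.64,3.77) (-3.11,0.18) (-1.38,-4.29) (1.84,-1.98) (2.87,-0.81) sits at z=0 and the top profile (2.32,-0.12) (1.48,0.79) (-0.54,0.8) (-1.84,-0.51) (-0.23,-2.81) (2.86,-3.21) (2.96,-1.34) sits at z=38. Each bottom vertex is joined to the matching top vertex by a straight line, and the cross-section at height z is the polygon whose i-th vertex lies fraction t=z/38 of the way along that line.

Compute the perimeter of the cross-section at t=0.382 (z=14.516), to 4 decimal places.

Perimeter at t=0.382: 19.3307

Cross-section at t=0.382: each vertex is (1-t)·p0[i] + t·p1[i].
  v1: (1-0.382)·(4.11,1.17) + 0.382·(2.32,-0.12) = (3.4262,0.6772)
  v2: (1-0.382)·(1.8,2.54) + 0.382·(1.48,0.79) = (1.6778,1.8715)
  v3: (1-0.382)·(-2.64,3.77) + 0.382·(-0.54,0.8) = (-1.8378,2.6355)
  v4: (1-0.382)·(-3.11,0.18) + 0.382·(-1.84,-0.51) = (-2.6249,-0.0836)
  v5: (1-0.382)·(-1.38,-4.29) + 0.382·(-0.23,-2.81) = (-0.9407,-3.7246)
  v6: (1-0.382)·(1.84,-1.98) + 0.382·(2.86,-3.21) = (2.2296,-2.4499)
  v7: (1-0.382)·(2.87,-0.81) + 0.382·(2.96,-1.34) = (2.9044,-1.0125)
Perimeter = Σ |v_{i+1} − v_i|:
  edge 1→2: √(-1.7485² + 1.1943²) = 2.1174 (running 2.1174)
  edge 2→3: √(-3.5156² + 0.7640²) = 3.5976 (running 5.7150)
  edge 3→4: √(-0.7871² + -2.7190²) = 2.8307 (running 8.5457)
  edge 4→5: √(1.6842² + -3.6411²) = 4.0117 (running 12.5574)
  edge 5→6: √(3.1703² + 1.2748²) = 3.4170 (running 15.9744)
  edge 6→7: √(0.6747² + 1.4374²) = 1.5879 (running 17.5623)
  edge 7→1: √(0.5218² + 1.6897²) = 1.7684 (running 19.3307)
Perimeter = 19.3307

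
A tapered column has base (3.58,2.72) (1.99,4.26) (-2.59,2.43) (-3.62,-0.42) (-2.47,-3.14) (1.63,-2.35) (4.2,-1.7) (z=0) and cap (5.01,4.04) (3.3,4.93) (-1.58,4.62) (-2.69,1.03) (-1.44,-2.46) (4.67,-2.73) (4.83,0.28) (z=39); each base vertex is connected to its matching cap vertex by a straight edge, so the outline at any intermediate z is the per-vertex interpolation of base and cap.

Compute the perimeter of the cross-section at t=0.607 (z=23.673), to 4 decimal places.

Cross-section at t=0.607: each vertex is (1-t)·p0[i] + t·p1[i].
  v1: (1-0.607)·(3.58,2.72) + 0.607·(5.01,4.04) = (4.4480,3.5212)
  v2: (1-0.607)·(1.99,4.26) + 0.607·(3.3,4.93) = (2.7852,4.6667)
  v3: (1-0.607)·(-2.59,2.43) + 0.607·(-1.58,4.62) = (-1.9769,3.7593)
  v4: (1-0.607)·(-3.62,-0.42) + 0.607·(-2.69,1.03) = (-3.0555,0.4602)
  v5: (1-0.607)·(-2.47,-3.14) + 0.607·(-1.44,-2.46) = (-1.8448,-2.7272)
  v6: (1-0.607)·(1.63,-2.35) + 0.607·(4.67,-2.73) = (3.4753,-2.5807)
  v7: (1-0.607)·(4.2,-1.7) + 0.607·(4.83,0.28) = (4.5824,-0.4981)
Perimeter = Σ |v_{i+1} − v_i|:
  edge 1→2: √(-1.6628² + 1.1454²) = 2.0192 (running 2.0192)
  edge 2→3: √(-4.7621² + -0.9074²) = 4.8478 (running 6.8670)
  edge 3→4: √(-1.0786² + -3.2992²) = 3.4710 (running 10.3380)
  edge 4→5: √(1.2107² + -3.1874²) = 3.4096 (running 13.7475)
  edge 5→6: √(5.3201² + 0.1466²) = 5.3221 (running 19.0696)
  edge 6→7: √(1.1071² + 2.0825²) = 2.3585 (running 21.4282)
  edge 7→1: √(-0.1344² + 4.0194²) = 4.0216 (running 25.4498)
Perimeter = 25.4498

Perimeter at t=0.607: 25.4498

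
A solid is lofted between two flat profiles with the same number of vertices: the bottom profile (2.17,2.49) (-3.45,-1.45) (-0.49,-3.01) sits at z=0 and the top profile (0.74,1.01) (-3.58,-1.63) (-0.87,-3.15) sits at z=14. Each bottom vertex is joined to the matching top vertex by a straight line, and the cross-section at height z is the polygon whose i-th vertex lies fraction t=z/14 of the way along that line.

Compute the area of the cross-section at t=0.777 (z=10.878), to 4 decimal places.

Area at t=0.777: 7.5758

Cross-section at t=0.777: each vertex is (1-t)·p0[i] + t·p1[i].
  v1: (1-0.777)·(2.17,2.49) + 0.777·(0.74,1.01) = (1.0589,1.3400)
  v2: (1-0.777)·(-3.45,-1.45) + 0.777·(-3.58,-1.63) = (-3.5510,-1.5899)
  v3: (1-0.777)·(-0.49,-3.01) + 0.777·(-0.87,-3.15) = (-0.7853,-3.1188)
Shoelace sum Σ(x_i·y_{i+1} − x_{i+1}·y_i):
  i=1: 1.0589·-1.5899 − -3.5510·1.3400 = +3.0750 (running +3.0750)
  i=2: -3.5510·-3.1188 − -0.7853·-1.5899 = +9.8264 (running +12.9014)
  i=3: -0.7853·1.3400 − 1.0589·-3.1188 = +2.2502 (running +15.1515)
Area = |Σ|/2 = |15.1515|/2 = 7.5758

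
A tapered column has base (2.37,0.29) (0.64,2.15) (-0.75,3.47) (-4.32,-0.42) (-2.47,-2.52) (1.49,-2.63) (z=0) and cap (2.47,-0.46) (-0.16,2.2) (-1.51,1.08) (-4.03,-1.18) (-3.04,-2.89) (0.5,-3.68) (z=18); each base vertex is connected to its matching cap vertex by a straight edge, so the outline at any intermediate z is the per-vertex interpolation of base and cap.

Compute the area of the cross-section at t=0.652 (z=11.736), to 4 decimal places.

Cross-section at t=0.652: each vertex is (1-t)·p0[i] + t·p1[i].
  v1: (1-0.652)·(2.37,0.29) + 0.652·(2.47,-0.46) = (2.4352,-0.1990)
  v2: (1-0.652)·(0.64,2.15) + 0.652·(-0.16,2.2) = (0.1184,2.1826)
  v3: (1-0.652)·(-0.75,3.47) + 0.652·(-1.51,1.08) = (-1.2455,1.9117)
  v4: (1-0.652)·(-4.32,-0.42) + 0.652·(-4.03,-1.18) = (-4.1309,-0.9155)
  v5: (1-0.652)·(-2.47,-2.52) + 0.652·(-3.04,-2.89) = (-2.8416,-2.7612)
  v6: (1-0.652)·(1.49,-2.63) + 0.652·(0.5,-3.68) = (0.8445,-3.3146)
Shoelace sum Σ(x_i·y_{i+1} − x_{i+1}·y_i):
  i=1: 2.4352·2.1826 − 0.1184·-0.1990 = +5.3386 (running +5.3386)
  i=2: 0.1184·1.9117 − -1.2455·2.1826 = +2.9448 (running +8.2834)
  i=3: -1.2455·-0.9155 − -4.1309·1.9117 = +9.0375 (running +17.3209)
  i=4: -4.1309·-2.7612 − -2.8416·-0.9155 = +8.8049 (running +26.1258)
  i=5: -2.8416·-3.3146 − 0.8445·-2.7612 = +11.7508 (running +37.8766)
  i=6: 0.8445·-0.1990 − 2.4352·-3.3146 = +7.9037 (running +45.7803)
Area = |Σ|/2 = |45.7803|/2 = 22.8901

Area at t=0.652: 22.8901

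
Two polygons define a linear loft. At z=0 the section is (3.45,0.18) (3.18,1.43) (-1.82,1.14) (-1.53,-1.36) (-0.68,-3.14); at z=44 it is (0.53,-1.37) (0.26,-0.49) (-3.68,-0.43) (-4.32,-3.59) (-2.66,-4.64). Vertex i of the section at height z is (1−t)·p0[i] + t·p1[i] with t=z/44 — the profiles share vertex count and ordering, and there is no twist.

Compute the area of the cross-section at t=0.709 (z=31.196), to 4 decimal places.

Cross-section at t=0.709: each vertex is (1-t)·p0[i] + t·p1[i].
  v1: (1-0.709)·(3.45,0.18) + 0.709·(0.53,-1.37) = (1.3797,-0.9190)
  v2: (1-0.709)·(3.18,1.43) + 0.709·(0.26,-0.49) = (1.1097,0.0687)
  v3: (1-0.709)·(-1.82,1.14) + 0.709·(-3.68,-0.43) = (-3.1387,0.0269)
  v4: (1-0.709)·(-1.53,-1.36) + 0.709·(-4.32,-3.59) = (-3.5081,-2.9411)
  v5: (1-0.709)·(-0.68,-3.14) + 0.709·(-2.66,-4.64) = (-2.0838,-4.2035)
Shoelace sum Σ(x_i·y_{i+1} − x_{i+1}·y_i):
  i=1: 1.3797·0.0687 − 1.1097·-0.9190 = +1.1146 (running +1.1146)
  i=2: 1.1097·0.0269 − -3.1387·0.0687 = +0.2455 (running +1.3601)
  i=3: -3.1387·-2.9411 − -3.5081·0.0269 = +9.3255 (running +10.6856)
  i=4: -3.5081·-4.2035 − -2.0838·-2.9411 = +8.6177 (running +19.3033)
  i=5: -2.0838·-0.9190 − 1.3797·-4.2035 = +7.7146 (running +27.0179)
Area = |Σ|/2 = |27.0179|/2 = 13.5089

Area at t=0.709: 13.5089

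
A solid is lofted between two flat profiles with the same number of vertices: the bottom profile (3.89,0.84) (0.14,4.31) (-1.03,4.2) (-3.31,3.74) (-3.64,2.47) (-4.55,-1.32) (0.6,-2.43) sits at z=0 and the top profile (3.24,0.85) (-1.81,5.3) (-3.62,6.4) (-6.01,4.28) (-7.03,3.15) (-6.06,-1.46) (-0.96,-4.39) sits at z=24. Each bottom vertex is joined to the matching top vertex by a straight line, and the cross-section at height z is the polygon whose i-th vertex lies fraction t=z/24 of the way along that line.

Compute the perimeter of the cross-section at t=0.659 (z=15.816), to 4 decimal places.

Cross-section at t=0.659: each vertex is (1-t)·p0[i] + t·p1[i].
  v1: (1-0.659)·(3.89,0.84) + 0.659·(3.24,0.85) = (3.4617,0.8466)
  v2: (1-0.659)·(0.14,4.31) + 0.659·(-1.81,5.3) = (-1.1451,4.9624)
  v3: (1-0.659)·(-1.03,4.2) + 0.659·(-3.62,6.4) = (-2.7368,5.6498)
  v4: (1-0.659)·(-3.31,3.74) + 0.659·(-6.01,4.28) = (-5.0893,4.0959)
  v5: (1-0.659)·(-3.64,2.47) + 0.659·(-7.03,3.15) = (-5.8740,2.9181)
  v6: (1-0.659)·(-4.55,-1.32) + 0.659·(-6.06,-1.46) = (-5.5451,-1.4123)
  v7: (1-0.659)·(0.6,-2.43) + 0.659·(-0.96,-4.39) = (-0.4280,-3.7216)
Perimeter = Σ |v_{i+1} − v_i|:
  edge 1→2: √(-4.6067² + 4.1158²) = 6.1775 (running 6.1775)
  edge 2→3: √(-1.5918² + 0.6874²) = 1.7338 (running 7.9114)
  edge 3→4: √(-2.3525² + -1.5539²) = 2.8194 (running 10.7307)
  edge 4→5: √(-0.7847² + -1.1777²) = 1.4152 (running 12.1460)
  edge 5→6: √(0.3289² + -4.3304²) = 4.3429 (running 16.4888)
  edge 6→7: √(5.1170² + -2.3094²) = 5.6140 (running 22.1029)
  edge 7→1: √(3.8897² + 4.5682²) = 5.9999 (running 28.1027)
Perimeter = 28.1027

Perimeter at t=0.659: 28.1027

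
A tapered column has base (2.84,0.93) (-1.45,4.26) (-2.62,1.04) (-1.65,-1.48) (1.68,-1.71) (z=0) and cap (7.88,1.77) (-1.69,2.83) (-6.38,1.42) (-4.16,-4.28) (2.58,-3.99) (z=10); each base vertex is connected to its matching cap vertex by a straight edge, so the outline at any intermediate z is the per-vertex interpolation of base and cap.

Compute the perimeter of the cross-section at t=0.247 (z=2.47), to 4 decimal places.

Perimeter at t=0.247: 21.4512

Cross-section at t=0.247: each vertex is (1-t)·p0[i] + t·p1[i].
  v1: (1-0.247)·(2.84,0.93) + 0.247·(7.88,1.77) = (4.0849,1.1375)
  v2: (1-0.247)·(-1.45,4.26) + 0.247·(-1.69,2.83) = (-1.5093,3.9068)
  v3: (1-0.247)·(-2.62,1.04) + 0.247·(-6.38,1.42) = (-3.5487,1.1339)
  v4: (1-0.247)·(-1.65,-1.48) + 0.247·(-4.16,-4.28) = (-2.2700,-2.1716)
  v5: (1-0.247)·(1.68,-1.71) + 0.247·(2.58,-3.99) = (1.9023,-2.2732)
Perimeter = Σ |v_{i+1} − v_i|:
  edge 1→2: √(-5.5942² + 2.7693²) = 6.2421 (running 6.2421)
  edge 2→3: √(-2.0394² + -2.7729²) = 3.4422 (running 9.6842)
  edge 3→4: √(1.2788² + -3.3055²) = 3.5442 (running 13.2284)
  edge 4→5: √(4.1723² + -0.1016²) = 4.1735 (running 17.4019)
  edge 5→1: √(2.1826² + 3.4106²) = 4.0492 (running 21.4512)
Perimeter = 21.4512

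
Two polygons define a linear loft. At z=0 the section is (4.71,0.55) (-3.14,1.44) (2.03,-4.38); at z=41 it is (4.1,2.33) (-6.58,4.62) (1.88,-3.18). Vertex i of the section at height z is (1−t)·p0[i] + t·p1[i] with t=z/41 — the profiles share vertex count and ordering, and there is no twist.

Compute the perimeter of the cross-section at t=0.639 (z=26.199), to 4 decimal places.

Perimeter at t=0.639: 25.7879

Cross-section at t=0.639: each vertex is (1-t)·p0[i] + t·p1[i].
  v1: (1-0.639)·(4.71,0.55) + 0.639·(4.1,2.33) = (4.3202,1.6874)
  v2: (1-0.639)·(-3.14,1.44) + 0.639·(-6.58,4.62) = (-5.3382,3.4720)
  v3: (1-0.639)·(2.03,-4.38) + 0.639·(1.88,-3.18) = (1.9341,-3.6132)
Perimeter = Σ |v_{i+1} − v_i|:
  edge 1→2: √(-9.6584² + 1.7846²) = 9.8219 (running 9.8219)
  edge 2→3: √(7.2723² + -7.0852²) = 10.1532 (running 19.9750)
  edge 3→1: √(2.3861² + 5.3006²) = 5.8129 (running 25.7879)
Perimeter = 25.7879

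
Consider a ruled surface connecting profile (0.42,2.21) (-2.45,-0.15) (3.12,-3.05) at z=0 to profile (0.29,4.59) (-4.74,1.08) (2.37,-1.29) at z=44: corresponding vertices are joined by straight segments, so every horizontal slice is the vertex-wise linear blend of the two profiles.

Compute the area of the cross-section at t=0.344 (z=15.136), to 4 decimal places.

Area at t=0.344: 13.3138

Cross-section at t=0.344: each vertex is (1-t)·p0[i] + t·p1[i].
  v1: (1-0.344)·(0.42,2.21) + 0.344·(0.29,4.59) = (0.3753,3.0287)
  v2: (1-0.344)·(-2.45,-0.15) + 0.344·(-4.74,1.08) = (-3.2378,0.2731)
  v3: (1-0.344)·(3.12,-3.05) + 0.344·(2.37,-1.29) = (2.8620,-2.4446)
Shoelace sum Σ(x_i·y_{i+1} − x_{i+1}·y_i):
  i=1: 0.3753·0.2731 − -3.2378·3.0287 = +9.9088 (running +9.9088)
  i=2: -3.2378·-2.4446 − 2.8620·0.2731 = +7.1332 (running +17.0420)
  i=3: 2.8620·3.0287 − 0.3753·-2.4446 = +9.5856 (running +26.6276)
Area = |Σ|/2 = |26.6276|/2 = 13.3138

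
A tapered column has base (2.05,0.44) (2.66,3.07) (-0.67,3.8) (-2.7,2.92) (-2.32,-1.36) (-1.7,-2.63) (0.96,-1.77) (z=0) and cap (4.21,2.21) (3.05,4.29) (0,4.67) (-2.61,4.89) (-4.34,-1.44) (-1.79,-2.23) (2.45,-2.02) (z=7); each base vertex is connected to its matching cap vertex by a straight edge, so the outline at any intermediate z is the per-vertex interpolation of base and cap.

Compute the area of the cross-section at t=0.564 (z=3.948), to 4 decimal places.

Cross-section at t=0.564: each vertex is (1-t)·p0[i] + t·p1[i].
  v1: (1-0.564)·(2.05,0.44) + 0.564·(4.21,2.21) = (3.2682,1.4383)
  v2: (1-0.564)·(2.66,3.07) + 0.564·(3.05,4.29) = (2.8800,3.7581)
  v3: (1-0.564)·(-0.67,3.8) + 0.564·(0,4.67) = (-0.2921,4.2907)
  v4: (1-0.564)·(-2.7,2.92) + 0.564·(-2.61,4.89) = (-2.6492,4.0311)
  v5: (1-0.564)·(-2.32,-1.36) + 0.564·(-4.34,-1.44) = (-3.4593,-1.4051)
  v6: (1-0.564)·(-1.7,-2.63) + 0.564·(-1.79,-2.23) = (-1.7508,-2.4044)
  v7: (1-0.564)·(0.96,-1.77) + 0.564·(2.45,-2.02) = (1.8004,-1.9110)
Shoelace sum Σ(x_i·y_{i+1} − x_{i+1}·y_i):
  i=1: 3.2682·3.7581 − 2.8800·1.4383 = +8.1401 (running +8.1401)
  i=2: 2.8800·4.2907 − -0.2921·3.7581 = +13.4548 (running +21.5949)
  i=3: -0.2921·4.0311 − -2.6492·4.2907 = +10.1895 (running +31.7844)
  i=4: -2.6492·-1.4051 − -3.4593·4.0311 = +17.6671 (running +49.4515)
  i=5: -3.4593·-2.4044 − -1.7508·-1.4051 = +5.8575 (running +55.3090)
  i=6: -1.7508·-1.9110 − 1.8004·-2.4044 = +7.6745 (running +62.9835)
  i=7: 1.8004·1.4383 − 3.2682·-1.9110 = +8.8350 (running +71.8185)
Area = |Σ|/2 = |71.8185|/2 = 35.9093

Area at t=0.564: 35.9093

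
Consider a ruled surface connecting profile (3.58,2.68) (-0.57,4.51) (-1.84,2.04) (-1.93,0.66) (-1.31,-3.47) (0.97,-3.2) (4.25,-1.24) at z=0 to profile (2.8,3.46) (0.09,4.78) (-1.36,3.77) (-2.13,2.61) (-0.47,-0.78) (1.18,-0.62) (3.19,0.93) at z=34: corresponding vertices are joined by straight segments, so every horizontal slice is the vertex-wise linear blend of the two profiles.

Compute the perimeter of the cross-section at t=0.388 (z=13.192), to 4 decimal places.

Perimeter at t=0.388: 20.3851

Cross-section at t=0.388: each vertex is (1-t)·p0[i] + t·p1[i].
  v1: (1-0.388)·(3.58,2.68) + 0.388·(2.8,3.46) = (3.2774,2.9826)
  v2: (1-0.388)·(-0.57,4.51) + 0.388·(0.09,4.78) = (-0.3139,4.6148)
  v3: (1-0.388)·(-1.84,2.04) + 0.388·(-1.36,3.77) = (-1.6538,2.7112)
  v4: (1-0.388)·(-1.93,0.66) + 0.388·(-2.13,2.61) = (-2.0076,1.4166)
  v5: (1-0.388)·(-1.31,-3.47) + 0.388·(-0.47,-0.78) = (-0.9841,-2.4263)
  v6: (1-0.388)·(0.97,-3.2) + 0.388·(1.18,-0.62) = (1.0515,-2.1990)
  v7: (1-0.388)·(4.25,-1.24) + 0.388·(3.19,0.93) = (3.8387,-0.3980)
Perimeter = Σ |v_{i+1} − v_i|:
  edge 1→2: √(-3.5913² + 1.6321²) = 3.9448 (running 3.9448)
  edge 2→3: √(-1.3398² + -1.9035²) = 2.3278 (running 6.2725)
  edge 3→4: √(-0.3538² + -1.2946²) = 1.3421 (running 7.6147)
  edge 4→5: √(1.0235² + -3.8429²) = 3.9768 (running 11.5915)
  edge 5→6: √(2.0356² + 0.2273²) = 2.0482 (running 13.6397)
  edge 6→7: √(2.7872² + 1.8009²) = 3.3184 (running 16.9582)
  edge 7→1: √(-0.5614² + 3.3807²) = 3.4270 (running 20.3851)
Perimeter = 20.3851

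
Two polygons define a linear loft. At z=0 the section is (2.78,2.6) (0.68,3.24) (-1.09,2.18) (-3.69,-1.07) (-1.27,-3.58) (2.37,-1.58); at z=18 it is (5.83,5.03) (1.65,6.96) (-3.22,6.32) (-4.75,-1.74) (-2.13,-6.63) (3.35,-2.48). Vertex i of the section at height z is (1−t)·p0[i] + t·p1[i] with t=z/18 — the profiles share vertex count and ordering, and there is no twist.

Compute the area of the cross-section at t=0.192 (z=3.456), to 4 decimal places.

Area at t=0.192: 36.9750

Cross-section at t=0.192: each vertex is (1-t)·p0[i] + t·p1[i].
  v1: (1-0.192)·(2.78,2.6) + 0.192·(5.83,5.03) = (3.3656,3.0666)
  v2: (1-0.192)·(0.68,3.24) + 0.192·(1.65,6.96) = (0.8662,3.9542)
  v3: (1-0.192)·(-1.09,2.18) + 0.192·(-3.22,6.32) = (-1.4990,2.9749)
  v4: (1-0.192)·(-3.69,-1.07) + 0.192·(-4.75,-1.74) = (-3.8935,-1.1986)
  v5: (1-0.192)·(-1.27,-3.58) + 0.192·(-2.13,-6.63) = (-1.4351,-4.1656)
  v6: (1-0.192)·(2.37,-1.58) + 0.192·(3.35,-2.48) = (2.5582,-1.7528)
Shoelace sum Σ(x_i·y_{i+1} − x_{i+1}·y_i):
  i=1: 3.3656·3.9542 − 0.8662·3.0666 = +10.6520 (running +10.6520)
  i=2: 0.8662·2.9749 − -1.4990·3.9542 = +8.5042 (running +19.1562)
  i=3: -1.4990·-1.1986 − -3.8935·2.9749 = +13.3795 (running +32.5357)
  i=4: -3.8935·-4.1656 − -1.4351·-1.1986 = +14.4987 (running +47.0343)
  i=5: -1.4351·-1.7528 − 2.5582·-4.1656 = +13.1717 (running +60.2061)
  i=6: 2.5582·3.0666 − 3.3656·-1.7528 = +13.7440 (running +73.9501)
Area = |Σ|/2 = |73.9501|/2 = 36.9750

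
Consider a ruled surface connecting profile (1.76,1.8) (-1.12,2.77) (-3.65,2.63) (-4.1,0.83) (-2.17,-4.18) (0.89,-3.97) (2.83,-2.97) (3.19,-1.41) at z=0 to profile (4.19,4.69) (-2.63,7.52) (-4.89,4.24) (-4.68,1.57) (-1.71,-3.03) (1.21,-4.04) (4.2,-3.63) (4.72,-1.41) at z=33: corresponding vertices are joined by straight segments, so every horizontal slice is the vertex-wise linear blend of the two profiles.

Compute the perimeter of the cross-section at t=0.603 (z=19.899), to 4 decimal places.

Cross-section at t=0.603: each vertex is (1-t)·p0[i] + t·p1[i].
  v1: (1-0.603)·(1.76,1.8) + 0.603·(4.19,4.69) = (3.2253,3.5427)
  v2: (1-0.603)·(-1.12,2.77) + 0.603·(-2.63,7.52) = (-2.0305,5.6342)
  v3: (1-0.603)·(-3.65,2.63) + 0.603·(-4.89,4.24) = (-4.3977,3.6008)
  v4: (1-0.603)·(-4.1,0.83) + 0.603·(-4.68,1.57) = (-4.4497,1.2762)
  v5: (1-0.603)·(-2.17,-4.18) + 0.603·(-1.71,-3.03) = (-1.8926,-3.4865)
  v6: (1-0.603)·(0.89,-3.97) + 0.603·(1.21,-4.04) = (1.0830,-4.0122)
  v7: (1-0.603)·(2.83,-2.97) + 0.603·(4.2,-3.63) = (3.6561,-3.3680)
  v8: (1-0.603)·(3.19,-1.41) + 0.603·(4.72,-1.41) = (4.1126,-1.4100)
Perimeter = Σ |v_{i+1} − v_i|:
  edge 1→2: √(-5.2558² + 2.0916²) = 5.6567 (running 5.6567)
  edge 2→3: √(-2.3672² + -2.0334²) = 3.1206 (running 8.7773)
  edge 3→4: √(-0.0520² + -2.3246²) = 2.3252 (running 11.1025)
  edge 4→5: √(2.5571² + -4.7628²) = 5.4058 (running 16.5084)
  edge 5→6: √(2.9756² + -0.5257²) = 3.0217 (running 19.5300)
  edge 6→7: √(2.5732² + 0.6442²) = 2.6526 (running 22.1826)
  edge 7→8: √(0.4565² + 1.9580²) = 2.0105 (running 24.1931)
  edge 8→1: √(-0.8873² + 4.9527²) = 5.0315 (running 29.2246)
Perimeter = 29.2246

Perimeter at t=0.603: 29.2246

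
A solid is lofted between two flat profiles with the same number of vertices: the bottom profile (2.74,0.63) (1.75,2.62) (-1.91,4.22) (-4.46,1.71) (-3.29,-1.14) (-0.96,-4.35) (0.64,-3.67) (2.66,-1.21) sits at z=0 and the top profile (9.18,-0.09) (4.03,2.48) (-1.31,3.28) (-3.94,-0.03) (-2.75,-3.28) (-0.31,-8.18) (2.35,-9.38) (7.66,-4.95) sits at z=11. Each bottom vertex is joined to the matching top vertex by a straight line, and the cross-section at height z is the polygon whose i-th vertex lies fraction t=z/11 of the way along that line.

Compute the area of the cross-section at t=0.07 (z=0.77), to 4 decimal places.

Area at t=0.07: 42.4765

Cross-section at t=0.07: each vertex is (1-t)·p0[i] + t·p1[i].
  v1: (1-0.07)·(2.74,0.63) + 0.07·(9.18,-0.09) = (3.1908,0.5796)
  v2: (1-0.07)·(1.75,2.62) + 0.07·(4.03,2.48) = (1.9096,2.6102)
  v3: (1-0.07)·(-1.91,4.22) + 0.07·(-1.31,3.28) = (-1.8680,4.1542)
  v4: (1-0.07)·(-4.46,1.71) + 0.07·(-3.94,-0.03) = (-4.4236,1.5882)
  v5: (1-0.07)·(-3.29,-1.14) + 0.07·(-2.75,-3.28) = (-3.2522,-1.2898)
  v6: (1-0.07)·(-0.96,-4.35) + 0.07·(-0.31,-8.18) = (-0.9145,-4.6181)
  v7: (1-0.07)·(0.64,-3.67) + 0.07·(2.35,-9.38) = (0.7597,-4.0697)
  v8: (1-0.07)·(2.66,-1.21) + 0.07·(7.66,-4.95) = (3.0100,-1.4718)
Shoelace sum Σ(x_i·y_{i+1} − x_{i+1}·y_i):
  i=1: 3.1908·2.6102 − 1.9096·0.5796 = +7.2218 (running +7.2218)
  i=2: 1.9096·4.1542 − -1.8680·2.6102 = +12.8087 (running +20.0305)
  i=3: -1.8680·1.5882 − -4.4236·4.1542 = +15.4098 (running +35.4403)
  i=4: -4.4236·-1.2898 − -3.2522·1.5882 = +10.8707 (running +46.3110)
  i=5: -3.2522·-4.6181 − -0.9145·-1.2898 = +13.8395 (running +60.1505)
  i=6: -0.9145·-4.0697 − 0.7597·-4.6181 = +7.2301 (running +67.3806)
  i=7: 0.7597·-1.4718 − 3.0100·-4.0697 = +11.1317 (running +78.5122)
  i=8: 3.0100·0.5796 − 3.1908·-1.4718 = +6.4408 (running +84.9531)
Area = |Σ|/2 = |84.9531|/2 = 42.4765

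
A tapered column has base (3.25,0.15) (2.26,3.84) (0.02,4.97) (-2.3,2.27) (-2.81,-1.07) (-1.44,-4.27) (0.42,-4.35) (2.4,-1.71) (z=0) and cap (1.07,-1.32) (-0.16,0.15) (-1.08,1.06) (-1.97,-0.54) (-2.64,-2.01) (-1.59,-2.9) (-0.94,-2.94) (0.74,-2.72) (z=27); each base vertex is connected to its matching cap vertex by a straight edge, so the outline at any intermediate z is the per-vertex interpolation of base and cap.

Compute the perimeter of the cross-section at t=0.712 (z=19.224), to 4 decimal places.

Perimeter at t=0.712: 14.9776

Cross-section at t=0.712: each vertex is (1-t)·p0[i] + t·p1[i].
  v1: (1-0.712)·(3.25,0.15) + 0.712·(1.07,-1.32) = (1.6978,-0.8966)
  v2: (1-0.712)·(2.26,3.84) + 0.712·(-0.16,0.15) = (0.5370,1.2127)
  v3: (1-0.712)·(0.02,4.97) + 0.712·(-1.08,1.06) = (-0.7632,2.1861)
  v4: (1-0.712)·(-2.3,2.27) + 0.712·(-1.97,-0.54) = (-2.0650,0.2693)
  v5: (1-0.712)·(-2.81,-1.07) + 0.712·(-2.64,-2.01) = (-2.6890,-1.7393)
  v6: (1-0.712)·(-1.44,-4.27) + 0.712·(-1.59,-2.9) = (-1.5468,-3.2946)
  v7: (1-0.712)·(0.42,-4.35) + 0.712·(-0.94,-2.94) = (-0.5483,-3.3461)
  v8: (1-0.712)·(2.4,-1.71) + 0.712·(0.74,-2.72) = (1.2181,-2.4291)
Perimeter = Σ |v_{i+1} − v_i|:
  edge 1→2: √(-1.1609² + 2.1094²) = 2.4077 (running 2.4077)
  edge 2→3: √(-1.3002² + 0.9734²) = 1.6241 (running 4.0318)
  edge 3→4: √(-1.3018² + -1.9168²) = 2.3171 (running 6.3489)
  edge 4→5: √(-0.6239² + -2.0086²) = 2.1032 (running 8.4522)
  edge 5→6: √(1.1422² + -1.5553²) = 1.9296 (running 10.3818)
  edge 6→7: √(0.9985² + -0.0515²) = 0.9998 (running 11.3816)
  edge 7→8: √(1.7664² + 0.9170²) = 1.9902 (running 13.3718)
  edge 8→1: √(0.4798² + 1.5325²) = 1.6058 (running 14.9776)
Perimeter = 14.9776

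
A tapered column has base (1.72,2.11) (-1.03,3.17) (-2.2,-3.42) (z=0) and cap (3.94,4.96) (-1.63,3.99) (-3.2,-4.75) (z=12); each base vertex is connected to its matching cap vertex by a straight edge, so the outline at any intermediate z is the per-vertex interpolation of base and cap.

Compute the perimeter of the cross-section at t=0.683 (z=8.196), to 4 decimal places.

Perimeter at t=0.683: 23.2545

Cross-section at t=0.683: each vertex is (1-t)·p0[i] + t·p1[i].
  v1: (1-0.683)·(1.72,2.11) + 0.683·(3.94,4.96) = (3.2363,4.0565)
  v2: (1-0.683)·(-1.03,3.17) + 0.683·(-1.63,3.99) = (-1.4398,3.7301)
  v3: (1-0.683)·(-2.2,-3.42) + 0.683·(-3.2,-4.75) = (-2.8830,-4.3284)
Perimeter = Σ |v_{i+1} − v_i|:
  edge 1→2: √(-4.6761² + -0.3265²) = 4.6874 (running 4.6874)
  edge 2→3: √(-1.4432² + -8.0585²) = 8.1867 (running 12.8741)
  edge 3→1: √(6.1193² + 8.3849²) = 10.3804 (running 23.2545)
Perimeter = 23.2545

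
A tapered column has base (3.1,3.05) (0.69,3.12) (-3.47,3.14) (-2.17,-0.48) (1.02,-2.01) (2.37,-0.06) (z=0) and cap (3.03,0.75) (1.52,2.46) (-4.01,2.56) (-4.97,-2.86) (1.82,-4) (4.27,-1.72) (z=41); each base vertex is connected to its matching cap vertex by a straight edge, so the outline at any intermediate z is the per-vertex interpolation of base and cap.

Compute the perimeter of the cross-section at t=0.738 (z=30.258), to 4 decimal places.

Perimeter at t=0.738: 24.0909

Cross-section at t=0.738: each vertex is (1-t)·p0[i] + t·p1[i].
  v1: (1-0.738)·(3.1,3.05) + 0.738·(3.03,0.75) = (3.0483,1.3526)
  v2: (1-0.738)·(0.69,3.12) + 0.738·(1.52,2.46) = (1.3025,2.6329)
  v3: (1-0.738)·(-3.47,3.14) + 0.738·(-4.01,2.56) = (-3.8685,2.7120)
  v4: (1-0.738)·(-2.17,-0.48) + 0.738·(-4.97,-2.86) = (-4.2364,-2.2364)
  v5: (1-0.738)·(1.02,-2.01) + 0.738·(1.82,-4) = (1.6104,-3.4786)
  v6: (1-0.738)·(2.37,-0.06) + 0.738·(4.27,-1.72) = (3.7722,-1.2851)
Perimeter = Σ |v_{i+1} − v_i|:
  edge 1→2: √(-1.7458² + 1.2803²) = 2.1650 (running 2.1650)
  edge 2→3: √(-5.1711² + 0.0790²) = 5.1717 (running 7.3366)
  edge 3→4: √(-0.3679² + -4.9484²) = 4.9621 (running 12.2987)
  edge 4→5: √(5.8468² + -1.2422²) = 5.9773 (running 18.2760)
  edge 5→6: √(2.1618² + 2.1935²) = 3.0798 (running 21.3557)
  edge 6→1: √(-0.7239² + 2.6377²) = 2.7352 (running 24.0909)
Perimeter = 24.0909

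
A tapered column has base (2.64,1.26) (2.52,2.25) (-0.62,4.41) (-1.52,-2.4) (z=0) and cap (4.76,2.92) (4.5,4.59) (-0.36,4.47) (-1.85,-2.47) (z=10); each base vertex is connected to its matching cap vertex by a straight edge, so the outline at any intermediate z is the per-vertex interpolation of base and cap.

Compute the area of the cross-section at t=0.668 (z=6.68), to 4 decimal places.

Area at t=0.668: 19.9022

Cross-section at t=0.668: each vertex is (1-t)·p0[i] + t·p1[i].
  v1: (1-0.668)·(2.64,1.26) + 0.668·(4.76,2.92) = (4.0562,2.3689)
  v2: (1-0.668)·(2.52,2.25) + 0.668·(4.5,4.59) = (3.8426,3.8131)
  v3: (1-0.668)·(-0.62,4.41) + 0.668·(-0.36,4.47) = (-0.4463,4.4501)
  v4: (1-0.668)·(-1.52,-2.4) + 0.668·(-1.85,-2.47) = (-1.7404,-2.4468)
Shoelace sum Σ(x_i·y_{i+1} − x_{i+1}·y_i):
  i=1: 4.0562·3.8131 − 3.8426·2.3689 = +6.3639 (running +6.3639)
  i=2: 3.8426·4.4501 − -0.4463·3.8131 = +18.8019 (running +25.1658)
  i=3: -0.4463·-2.4468 − -1.7404·4.4501 = +8.8371 (running +34.0029)
  i=4: -1.7404·2.3689 − 4.0562·-2.4468 = +5.8016 (running +39.8045)
Area = |Σ|/2 = |39.8045|/2 = 19.9022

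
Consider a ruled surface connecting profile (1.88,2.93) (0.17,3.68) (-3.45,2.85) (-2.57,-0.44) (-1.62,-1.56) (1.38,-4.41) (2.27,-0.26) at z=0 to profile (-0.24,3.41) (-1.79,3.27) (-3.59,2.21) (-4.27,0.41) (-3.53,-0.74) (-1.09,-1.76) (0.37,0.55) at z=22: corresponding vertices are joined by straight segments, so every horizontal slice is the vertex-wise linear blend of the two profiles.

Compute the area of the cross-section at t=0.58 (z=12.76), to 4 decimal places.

Cross-section at t=0.58: each vertex is (1-t)·p0[i] + t·p1[i].
  v1: (1-0.58)·(1.88,2.93) + 0.58·(-0.24,3.41) = (0.6504,3.2084)
  v2: (1-0.58)·(0.17,3.68) + 0.58·(-1.79,3.27) = (-0.9668,3.4422)
  v3: (1-0.58)·(-3.45,2.85) + 0.58·(-3.59,2.21) = (-3.5312,2.4788)
  v4: (1-0.58)·(-2.57,-0.44) + 0.58·(-4.27,0.41) = (-3.5560,0.0530)
  v5: (1-0.58)·(-1.62,-1.56) + 0.58·(-3.53,-0.74) = (-2.7278,-1.0844)
  v6: (1-0.58)·(1.38,-4.41) + 0.58·(-1.09,-1.76) = (-0.0526,-2.8730)
  v7: (1-0.58)·(2.27,-0.26) + 0.58·(0.37,0.55) = (1.1680,0.2098)
Shoelace sum Σ(x_i·y_{i+1} − x_{i+1}·y_i):
  i=1: 0.6504·3.4422 − -0.9668·3.2084 = +5.3407 (running +5.3407)
  i=2: -0.9668·2.4788 − -3.5312·3.4422 = +9.7586 (running +15.0993)
  i=3: -3.5312·0.0530 − -3.5560·2.4788 = +8.6275 (running +23.7267)
  i=4: -3.5560·-1.0844 − -2.7278·0.0530 = +4.0007 (running +27.7274)
  i=5: -2.7278·-2.8730 − -0.0526·-1.0844 = +7.7799 (running +35.5074)
  i=6: -0.0526·0.2098 − 1.1680·-2.8730 = +3.3446 (running +38.8520)
  i=7: 1.1680·3.2084 − 0.6504·0.2098 = +3.6110 (running +42.4630)
Area = |Σ|/2 = |42.4630|/2 = 21.2315

Area at t=0.58: 21.2315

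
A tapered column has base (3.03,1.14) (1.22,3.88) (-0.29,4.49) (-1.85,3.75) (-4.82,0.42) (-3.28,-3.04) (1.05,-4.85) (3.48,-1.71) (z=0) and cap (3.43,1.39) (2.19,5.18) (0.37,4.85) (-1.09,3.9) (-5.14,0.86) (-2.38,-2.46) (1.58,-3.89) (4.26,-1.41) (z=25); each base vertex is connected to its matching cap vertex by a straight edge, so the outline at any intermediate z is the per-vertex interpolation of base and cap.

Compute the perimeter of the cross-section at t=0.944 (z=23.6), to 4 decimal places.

Perimeter at t=0.944: 27.6324

Cross-section at t=0.944: each vertex is (1-t)·p0[i] + t·p1[i].
  v1: (1-0.944)·(3.03,1.14) + 0.944·(3.43,1.39) = (3.4076,1.3760)
  v2: (1-0.944)·(1.22,3.88) + 0.944·(2.19,5.18) = (2.1357,5.1072)
  v3: (1-0.944)·(-0.29,4.49) + 0.944·(0.37,4.85) = (0.3330,4.8298)
  v4: (1-0.944)·(-1.85,3.75) + 0.944·(-1.09,3.9) = (-1.1326,3.8916)
  v5: (1-0.944)·(-4.82,0.42) + 0.944·(-5.14,0.86) = (-5.1221,0.8354)
  v6: (1-0.944)·(-3.28,-3.04) + 0.944·(-2.38,-2.46) = (-2.4304,-2.4925)
  v7: (1-0.944)·(1.05,-4.85) + 0.944·(1.58,-3.89) = (1.5503,-3.9438)
  v8: (1-0.944)·(3.48,-1.71) + 0.944·(4.26,-1.41) = (4.2163,-1.4268)
Perimeter = Σ |v_{i+1} − v_i|:
  edge 1→2: √(-1.2719² + 3.7312²) = 3.9420 (running 3.9420)
  edge 2→3: √(-1.8026² + -0.2774²) = 1.8239 (running 5.7659)
  edge 3→4: √(-1.4656² + -0.9382²) = 1.7402 (running 7.5061)
  edge 4→5: √(-3.9895² + -3.0562²) = 5.0256 (running 12.5317)
  edge 5→6: √(2.6917² + -3.3278²) = 4.2801 (running 16.8119)
  edge 6→7: √(3.9807² + -1.4513²) = 4.2370 (running 21.0489)
  edge 7→8: √(2.6660² + 2.5170²) = 3.6664 (running 24.7153)
  edge 8→1: √(-0.8087² + 2.8028²) = 2.9171 (running 27.6324)
Perimeter = 27.6324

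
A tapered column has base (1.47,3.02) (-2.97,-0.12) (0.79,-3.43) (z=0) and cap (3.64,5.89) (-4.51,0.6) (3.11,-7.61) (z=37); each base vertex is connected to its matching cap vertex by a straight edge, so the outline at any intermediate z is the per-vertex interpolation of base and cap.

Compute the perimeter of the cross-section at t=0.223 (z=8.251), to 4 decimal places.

Perimeter at t=0.223: 20.8216

Cross-section at t=0.223: each vertex is (1-t)·p0[i] + t·p1[i].
  v1: (1-0.223)·(1.47,3.02) + 0.223·(3.64,5.89) = (1.9539,3.6600)
  v2: (1-0.223)·(-2.97,-0.12) + 0.223·(-4.51,0.6) = (-3.3134,0.0406)
  v3: (1-0.223)·(0.79,-3.43) + 0.223·(3.11,-7.61) = (1.3074,-4.3621)
Perimeter = Σ |v_{i+1} − v_i|:
  edge 1→2: √(-5.2673² + -3.6194²) = 6.3910 (running 6.3910)
  edge 2→3: √(4.6208² + -4.4027²) = 6.3824 (running 12.7735)
  edge 3→1: √(0.6465² + 8.0221²) = 8.0482 (running 20.8216)
Perimeter = 20.8216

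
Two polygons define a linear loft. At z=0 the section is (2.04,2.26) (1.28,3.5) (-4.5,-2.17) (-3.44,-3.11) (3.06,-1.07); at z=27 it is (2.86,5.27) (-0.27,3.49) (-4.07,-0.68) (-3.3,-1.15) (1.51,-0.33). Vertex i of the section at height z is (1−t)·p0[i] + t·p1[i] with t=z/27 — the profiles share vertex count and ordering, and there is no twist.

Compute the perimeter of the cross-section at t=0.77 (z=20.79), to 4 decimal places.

Cross-section at t=0.77: each vertex is (1-t)·p0[i] + t·p1[i].
  v1: (1-0.77)·(2.04,2.26) + 0.77·(2.86,5.27) = (2.6714,4.5777)
  v2: (1-0.77)·(1.28,3.5) + 0.77·(-0.27,3.49) = (0.0865,3.4923)
  v3: (1-0.77)·(-4.5,-2.17) + 0.77·(-4.07,-0.68) = (-4.1689,-1.0227)
  v4: (1-0.77)·(-3.44,-3.11) + 0.77·(-3.3,-1.15) = (-3.3322,-1.6008)
  v5: (1-0.77)·(3.06,-1.07) + 0.77·(1.51,-0.33) = (1.8665,-0.5002)
Perimeter = Σ |v_{i+1} − v_i|:
  edge 1→2: √(-2.5849² + -1.0854²) = 2.8035 (running 2.8035)
  edge 2→3: √(-4.2554² + -4.5150²) = 6.2043 (running 9.0079)
  edge 3→4: √(0.8367² + -0.5781²) = 1.0170 (running 10.0248)
  edge 4→5: √(5.1987² + 1.1006²) = 5.3139 (running 15.3388)
  edge 5→1: √(0.8049² + 5.0779²) = 5.1413 (running 20.4801)
Perimeter = 20.4801

Perimeter at t=0.77: 20.4801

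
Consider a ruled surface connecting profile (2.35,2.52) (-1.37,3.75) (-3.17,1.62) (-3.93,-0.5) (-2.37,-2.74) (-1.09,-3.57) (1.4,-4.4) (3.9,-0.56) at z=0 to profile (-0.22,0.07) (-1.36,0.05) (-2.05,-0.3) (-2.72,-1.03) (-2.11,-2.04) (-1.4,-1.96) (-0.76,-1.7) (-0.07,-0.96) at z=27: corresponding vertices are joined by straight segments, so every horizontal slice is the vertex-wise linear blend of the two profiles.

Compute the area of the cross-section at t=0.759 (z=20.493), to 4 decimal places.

Area at t=0.759: 9.2314

Cross-section at t=0.759: each vertex is (1-t)·p0[i] + t·p1[i].
  v1: (1-0.759)·(2.35,2.52) + 0.759·(-0.22,0.07) = (0.3994,0.6604)
  v2: (1-0.759)·(-1.37,3.75) + 0.759·(-1.36,0.05) = (-1.3624,0.9417)
  v3: (1-0.759)·(-3.17,1.62) + 0.759·(-2.05,-0.3) = (-2.3199,0.1627)
  v4: (1-0.759)·(-3.93,-0.5) + 0.759·(-2.72,-1.03) = (-3.0116,-0.9023)
  v5: (1-0.759)·(-2.37,-2.74) + 0.759·(-2.11,-2.04) = (-2.1727,-2.2087)
  v6: (1-0.759)·(-1.09,-3.57) + 0.759·(-1.4,-1.96) = (-1.3253,-2.3480)
  v7: (1-0.759)·(1.4,-4.4) + 0.759·(-0.76,-1.7) = (-0.2394,-2.3507)
  v8: (1-0.759)·(3.9,-0.56) + 0.759·(-0.07,-0.96) = (0.8868,-0.8636)
Shoelace sum Σ(x_i·y_{i+1} − x_{i+1}·y_i):
  i=1: 0.3994·0.9417 − -1.3624·0.6604 = +1.2759 (running +1.2759)
  i=2: -1.3624·0.1627 − -2.3199·0.9417 = +1.9630 (running +3.2389)
  i=3: -2.3199·-0.9023 − -3.0116·0.1627 = +2.5832 (running +5.8221)
  i=4: -3.0116·-2.2087 − -2.1727·-0.9023 = +4.6914 (running +10.5135)
  i=5: -2.1727·-2.3480 − -1.3253·-2.2087 = +2.1743 (running +12.6878)
  i=6: -1.3253·-2.3507 − -0.2394·-2.3480 = +2.5532 (running +15.2409)
  i=7: -0.2394·-0.8636 − 0.8868·-2.3507 = +2.2913 (running +17.5322)
  i=8: 0.8868·0.6604 − 0.3994·-0.8636 = +0.9306 (running +18.4628)
Area = |Σ|/2 = |18.4628|/2 = 9.2314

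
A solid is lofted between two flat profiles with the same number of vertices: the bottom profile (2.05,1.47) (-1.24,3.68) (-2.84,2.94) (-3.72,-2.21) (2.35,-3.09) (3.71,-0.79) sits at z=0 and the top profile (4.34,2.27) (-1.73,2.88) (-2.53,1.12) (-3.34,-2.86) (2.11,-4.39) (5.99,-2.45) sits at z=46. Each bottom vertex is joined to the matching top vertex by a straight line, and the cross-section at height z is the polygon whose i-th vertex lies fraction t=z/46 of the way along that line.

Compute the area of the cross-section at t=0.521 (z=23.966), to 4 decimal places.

Area at t=0.521: 40.6625

Cross-section at t=0.521: each vertex is (1-t)·p0[i] + t·p1[i].
  v1: (1-0.521)·(2.05,1.47) + 0.521·(4.34,2.27) = (3.2431,1.8868)
  v2: (1-0.521)·(-1.24,3.68) + 0.521·(-1.73,2.88) = (-1.4953,3.2632)
  v3: (1-0.521)·(-2.84,2.94) + 0.521·(-2.53,1.12) = (-2.6785,1.9918)
  v4: (1-0.521)·(-3.72,-2.21) + 0.521·(-3.34,-2.86) = (-3.5220,-2.5486)
  v5: (1-0.521)·(2.35,-3.09) + 0.521·(2.11,-4.39) = (2.2250,-3.7673)
  v6: (1-0.521)·(3.71,-0.79) + 0.521·(5.99,-2.45) = (4.8979,-1.6549)
Shoelace sum Σ(x_i·y_{i+1} − x_{i+1}·y_i):
  i=1: 3.2431·3.2632 − -1.4953·1.8868 = +13.4042 (running +13.4042)
  i=2: -1.4953·1.9918 − -2.6785·3.2632 = +5.7622 (running +19.1663)
  i=3: -2.6785·-2.5486 − -3.5220·1.9918 = +13.8416 (running +33.0079)
  i=4: -3.5220·-3.7673 − 2.2250·-2.5486 = +18.9392 (running +51.9471)
  i=5: 2.2250·-1.6549 − 4.8979·-3.7673 = +14.7698 (running +66.7169)
  i=6: 4.8979·1.8868 − 3.2431·-1.6549 = +14.6082 (running +81.3251)
Area = |Σ|/2 = |81.3251|/2 = 40.6625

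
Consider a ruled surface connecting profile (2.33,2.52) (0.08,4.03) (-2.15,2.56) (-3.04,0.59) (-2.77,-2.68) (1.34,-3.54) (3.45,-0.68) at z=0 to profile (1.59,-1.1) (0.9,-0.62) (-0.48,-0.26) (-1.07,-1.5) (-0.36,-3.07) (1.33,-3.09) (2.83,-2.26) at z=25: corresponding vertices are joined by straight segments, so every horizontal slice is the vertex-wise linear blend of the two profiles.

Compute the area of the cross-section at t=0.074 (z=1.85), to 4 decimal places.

Cross-section at t=0.074: each vertex is (1-t)·p0[i] + t·p1[i].
  v1: (1-0.074)·(2.33,2.52) + 0.074·(1.59,-1.1) = (2.2752,2.2521)
  v2: (1-0.074)·(0.08,4.03) + 0.074·(0.9,-0.62) = (0.1407,3.6859)
  v3: (1-0.074)·(-2.15,2.56) + 0.074·(-0.48,-0.26) = (-2.0264,2.3513)
  v4: (1-0.074)·(-3.04,0.59) + 0.074·(-1.07,-1.5) = (-2.8942,0.4353)
  v5: (1-0.074)·(-2.77,-2.68) + 0.074·(-0.36,-3.07) = (-2.5917,-2.7089)
  v6: (1-0.074)·(1.34,-3.54) + 0.074·(1.33,-3.09) = (1.3393,-3.5067)
  v7: (1-0.074)·(3.45,-0.68) + 0.074·(2.83,-2.26) = (3.4041,-0.7969)
Shoelace sum Σ(x_i·y_{i+1} − x_{i+1}·y_i):
  i=1: 2.2752·3.6859 − 0.1407·2.2521 = +8.0695 (running +8.0695)
  i=2: 0.1407·2.3513 − -2.0264·3.6859 = +7.8000 (running +15.8694)
  i=3: -2.0264·0.4353 − -2.8942·2.3513 = +5.9231 (running +21.7925)
  i=4: -2.8942·-2.7089 − -2.5917·0.4353 = +8.9683 (running +30.7608)
  i=5: -2.5917·-3.5067 − 1.3393·-2.7089 = +12.7160 (running +43.4768)
  i=6: 1.3393·-0.7969 − 3.4041·-3.5067 = +10.8699 (running +54.3468)
  i=7: 3.4041·2.2521 − 2.2752·-0.7969 = +9.4797 (running +63.8264)
Area = |Σ|/2 = |63.8264|/2 = 31.9132

Area at t=0.074: 31.9132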